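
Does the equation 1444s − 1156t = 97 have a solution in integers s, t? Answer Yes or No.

gcd(1444, 1156): 1444 = 1·1156 + 288; 1156 = 4·288 + 4; 288 = 72·4 + 0 → 4
4 does not divide 97, so a solution does not exist.

No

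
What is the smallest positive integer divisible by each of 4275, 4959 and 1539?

4275 = 3² · 5² · 19; 4959 = 3² · 19 · 29; 1539 = 3⁴ · 19
lcm takes max exponent of each prime: 3⁴ · 5² · 19 · 29 = 1115775

1115775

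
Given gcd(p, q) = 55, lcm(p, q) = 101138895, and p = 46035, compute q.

p·q = gcd·lcm = 55·101138895 = 5562639225, so q = 5562639225/46035 = 120835.

120835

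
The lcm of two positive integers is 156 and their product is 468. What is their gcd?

3

gcd·lcm = product, so gcd = 468/156 = 3.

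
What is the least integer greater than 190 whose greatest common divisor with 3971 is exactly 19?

228

3971 = 19·209. Any k with gcd(k, 3971) = 19 is a multiple of 19, say 19s, with s coprime to 209.
Need s > 190/19, so s ≥ 11. First s ≥ 11 with gcd(s, 209) = 1 is s = 12. Thus k = 19·12 = 228.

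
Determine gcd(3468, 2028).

12

3468 = 2² · 3 · 17²
2028 = 2² · 3 · 13²
Common: 2² · 3 = 12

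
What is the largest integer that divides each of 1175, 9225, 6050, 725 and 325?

25

gcd(1175, 9225): 9225 = 7·1175 + 1000; 1175 = 1·1000 + 175; 1000 = 5·175 + 125; 175 = 1·125 + 50; 125 = 2·50 + 25; 50 = 2·25 + 0 → 25
gcd(25, 6050): 6050 = 242·25 + 0 → 25
gcd(25, 725): 725 = 29·25 + 0 → 25
gcd(25, 325): 325 = 13·25 + 0 → 25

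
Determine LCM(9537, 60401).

181203

9537 = 3 · 11 · 17²; 60401 = 11 · 17² · 19
max exponents: 3 · 11 · 17² · 19 = 181203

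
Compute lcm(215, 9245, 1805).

3337445

215 = 5 · 43; 9245 = 5 · 43²; 1805 = 5 · 19²
lcm takes max exponent of each prime: 5 · 19² · 43² = 3337445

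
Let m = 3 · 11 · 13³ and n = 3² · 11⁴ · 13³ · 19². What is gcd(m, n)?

72501

min exponent per shared prime: 3 · 11 · 13³ = 72501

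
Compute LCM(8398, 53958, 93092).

36491039988

lcm(8398, 53958) = 8398·53958/gcd = 453139284/34 = 13327626
lcm(13327626, 93092) = 13327626·93092/gcd = 1240695359592/34 = 36491039988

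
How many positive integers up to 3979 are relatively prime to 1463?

Prime factors of 1463: 7, 11, 19. Count integers ≤ 3979 divisible by none of them.
By inclusion–exclusion: 3979 − ⌊3979/7⌋ − ⌊3979/11⌋ − ⌊3979/19⌋ + ⌊3979/77⌋ + ⌊3979/133⌋ + ⌊3979/209⌋ − ⌊3979/1463⌋ = 2938.

2938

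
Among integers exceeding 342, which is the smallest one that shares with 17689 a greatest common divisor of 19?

gcd(t, 17689) = 19 forces 19 | t; write t = 19s. Then gcd(19s, 19·931) = 19·gcd(s, 931), so need gcd(s, 931) = 1.
19s > 342 gives s ≥ 19. The least s ≥ 19 coprime to 931 is 20, so t = 19·20 = 380.

380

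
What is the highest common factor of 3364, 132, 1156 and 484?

4

gcd(3364, 132): 3364 = 25·132 + 64; 132 = 2·64 + 4; 64 = 16·4 + 0 → 4
gcd(4, 1156): 1156 = 289·4 + 0 → 4
gcd(4, 484): 484 = 121·4 + 0 → 4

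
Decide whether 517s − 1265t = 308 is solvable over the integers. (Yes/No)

By Bézout, 517s − 1265t = 308 has integer solutions iff gcd(517, 1265) | 308.
Euclid: 1265 = 2·517 + 231; 517 = 2·231 + 55; 231 = 4·55 + 11; 55 = 5·11 + 0. gcd = 11; 308 mod 11 = 0. Yes.

Yes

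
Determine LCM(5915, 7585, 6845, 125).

lcm(5915, 7585) = 5915·7585/gcd = 44865275/5 = 8973055
lcm(8973055, 6845) = 8973055·6845/gcd = 61420561475/185 = 332003035
lcm(332003035, 125) = 332003035·125/gcd = 41500379375/5 = 8300075875

8300075875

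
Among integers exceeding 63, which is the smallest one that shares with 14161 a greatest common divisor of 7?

70

14161 = 7·2023. Any k with gcd(k, 14161) = 7 is a multiple of 7, say 7s, with s coprime to 2023.
Need s > 63/7, so s ≥ 10. First s ≥ 10 with gcd(s, 2023) = 1 is s = 10. Thus k = 7·10 = 70.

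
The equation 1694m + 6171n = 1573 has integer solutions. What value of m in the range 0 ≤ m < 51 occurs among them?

Euclid: 6171 = 3·1694 + 1089; 1694 = 1·1089 + 605; 1089 = 1·605 + 484; 605 = 1·484 + 121; 484 = 4·121 + 0 → gcd = 121; 1573 = 121·13.
Back-substitution yields 1694·(11) + 6171·(-3) = 121, so one solution is m = 11·13 = 143, n = -3·13 = -39.
Solutions in m differ by 6171/121 = 51; the one in [0, 51) is 143 mod 51 = 41.

41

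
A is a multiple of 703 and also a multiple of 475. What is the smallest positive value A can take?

17575

703 = 19 · 37; 475 = 5² · 19
max exponents: 5² · 19 · 37 = 17575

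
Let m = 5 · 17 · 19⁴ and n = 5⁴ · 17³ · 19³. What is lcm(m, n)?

400166920625

max exponent per prime: 5⁴ · 17³ · 19⁴ = 400166920625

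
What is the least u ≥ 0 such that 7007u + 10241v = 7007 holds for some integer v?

1

Euclid: 10241 = 1·7007 + 3234; 7007 = 2·3234 + 539; 3234 = 6·539 + 0 → gcd = 539; 7007 = 539·13.
Back-substitution yields 7007·(3) + 10241·(-2) = 539, so one solution is u = 3·13 = 39, v = -2·13 = -26.
Solutions in u differ by 10241/539 = 19; the one in [0, 19) is 39 mod 19 = 1.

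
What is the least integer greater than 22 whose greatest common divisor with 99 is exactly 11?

44

gcd(x, 99) = 11 forces 11 | x; write x = 11s. Then gcd(11s, 11·9) = 11·gcd(s, 9), so need gcd(s, 9) = 1.
11s > 22 gives s ≥ 3. The least s ≥ 3 coprime to 9 is 4, so x = 11·4 = 44.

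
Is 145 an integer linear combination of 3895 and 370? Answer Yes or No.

Yes

By Bézout, 3895s − 370t = 145 has integer solutions iff gcd(3895, 370) | 145.
Euclid: 3895 = 10·370 + 195; 370 = 1·195 + 175; 195 = 1·175 + 20; 175 = 8·20 + 15; 20 = 1·15 + 5; 15 = 3·5 + 0. gcd = 5; 145 mod 5 = 0. Yes.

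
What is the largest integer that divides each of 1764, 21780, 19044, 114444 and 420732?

gcd(1764, 21780): 21780 = 12·1764 + 612; 1764 = 2·612 + 540; 612 = 1·540 + 72; 540 = 7·72 + 36; 72 = 2·36 + 0 → 36
gcd(36, 19044): 19044 = 529·36 + 0 → 36
gcd(36, 114444): 114444 = 3179·36 + 0 → 36
gcd(36, 420732): 420732 = 11687·36 + 0 → 36

36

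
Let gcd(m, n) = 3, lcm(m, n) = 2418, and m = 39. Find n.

186

m·n = gcd·lcm = 3·2418 = 7254, so n = 7254/39 = 186.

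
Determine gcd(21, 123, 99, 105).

gcd(21, 123): 123 = 5·21 + 18; 21 = 1·18 + 3; 18 = 6·3 + 0 → 3
gcd(3, 99): 99 = 33·3 + 0 → 3
gcd(3, 105): 105 = 35·3 + 0 → 3

3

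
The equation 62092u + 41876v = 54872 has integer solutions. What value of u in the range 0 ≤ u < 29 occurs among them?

Euclid: 62092 = 1·41876 + 20216; 41876 = 2·20216 + 1444; 20216 = 14·1444 + 0 → gcd = 1444; 54872 = 1444·38.
Back-substitution yields 62092·(-2) + 41876·(3) = 1444, so one solution is u = -2·38 = -76, v = 3·38 = 114.
Solutions in u differ by 41876/1444 = 29; the one in [0, 29) is -76 mod 29 = 11.

11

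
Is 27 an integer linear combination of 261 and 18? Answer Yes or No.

By Bézout, 261m + 18n = 27 has integer solutions iff gcd(261, 18) | 27.
Euclid: 261 = 14·18 + 9; 18 = 2·9 + 0. gcd = 9; 27 mod 9 = 0. Yes.

Yes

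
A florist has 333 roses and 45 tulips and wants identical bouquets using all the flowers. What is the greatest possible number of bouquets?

Euclid: 333 = 7·45 + 18; 45 = 2·18 + 9; 18 = 2·9 + 0. Last nonzero remainder: 9.

9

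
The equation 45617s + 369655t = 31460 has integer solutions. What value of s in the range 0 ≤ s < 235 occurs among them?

gcd(45617, 369655) = 1573 (Euclid: 369655 = 8·45617 + 4719; 45617 = 9·4719 + 3146; 4719 = 1·3146 + 1573; 3146 = 2·1573 + 0), and 1573 | 31460.
Extended Euclid: 45617·(-81) + 369655·(10) = 1573. Scale by 20: s₀ = -1620.
General solution s = s₀ + 235k; reducing mod 235 gives s = 25 (and t = -3).

25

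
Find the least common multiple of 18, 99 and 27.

594

lcm(18, 99) = 18·99/gcd = 1782/9 = 198
lcm(198, 27) = 198·27/gcd = 5346/9 = 594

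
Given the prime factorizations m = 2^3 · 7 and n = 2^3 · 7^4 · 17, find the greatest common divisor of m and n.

56

min exponent per shared prime: 2^3 · 7 = 56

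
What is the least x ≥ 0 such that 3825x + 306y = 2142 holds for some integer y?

Euclid: 3825 = 12·306 + 153; 306 = 2·153 + 0 → gcd = 153; 2142 = 153·14.
Back-substitution yields 3825·(1) + 306·(-12) = 153, so one solution is x = 1·14 = 14, y = -12·14 = -168.
Solutions in x differ by 306/153 = 2; the one in [0, 2) is 14 mod 2 = 0.

0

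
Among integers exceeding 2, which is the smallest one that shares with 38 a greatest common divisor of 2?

38 = 2·19. Any x with gcd(x, 38) = 2 is a multiple of 2, say 2s, with s coprime to 19.
Need s > 2/2, so s ≥ 2. First s ≥ 2 with gcd(s, 19) = 1 is s = 2. Thus x = 2·2 = 4.

4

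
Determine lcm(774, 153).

13158

gcd first: 774 = 5·153 + 9; 153 = 17·9 + 0 → gcd = 9
lcm = 774·153/gcd = 118422/9 = 13158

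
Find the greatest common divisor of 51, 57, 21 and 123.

3

gcd(51, 57): 57 = 1·51 + 6; 51 = 8·6 + 3; 6 = 2·3 + 0 → 3
gcd(3, 21): 21 = 7·3 + 0 → 3
gcd(3, 123): 123 = 41·3 + 0 → 3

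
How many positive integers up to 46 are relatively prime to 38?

22

Prime factors of 38: 2, 19. Count integers ≤ 46 divisible by none of them.
By inclusion–exclusion: 46 − ⌊46/2⌋ − ⌊46/19⌋ + ⌊46/38⌋ = 22.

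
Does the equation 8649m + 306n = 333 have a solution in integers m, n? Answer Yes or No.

Yes

By Bézout, 8649m + 306n = 333 has integer solutions iff gcd(8649, 306) | 333.
Euclid: 8649 = 28·306 + 81; 306 = 3·81 + 63; 81 = 1·63 + 18; 63 = 3·18 + 9; 18 = 2·9 + 0. gcd = 9; 333 mod 9 = 0. Yes.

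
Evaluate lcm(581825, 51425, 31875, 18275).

227042660625

581825 = 5² · 17 · 37²; 51425 = 5² · 11² · 17; 31875 = 3 · 5⁴ · 17; 18275 = 5² · 17 · 43
lcm takes max exponent of each prime: 3 · 5⁴ · 11² · 17 · 37² · 43 = 227042660625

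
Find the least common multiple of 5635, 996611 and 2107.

114610265

5635 = 5 · 7² · 23; 996611 = 7² · 11 · 43²; 2107 = 7² · 43
lcm takes max exponent of each prime: 5 · 7² · 11 · 23 · 43² = 114610265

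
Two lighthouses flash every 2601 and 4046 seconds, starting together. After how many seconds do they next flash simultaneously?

gcd first: 4046 = 1·2601 + 1445; 2601 = 1·1445 + 1156; 1445 = 1·1156 + 289; 1156 = 4·289 + 0 → gcd = 289
lcm = 2601·4046/gcd = 10523646/289 = 36414

36414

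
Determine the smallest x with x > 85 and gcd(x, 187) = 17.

102

Multiples of 17 above 85: 17·6, 17·7, … . Need the cofactor coprime to 187/17 = 11.
Checking s = 6, 7, … the first with gcd(s, 11) = 1 is s = 6, giving 102.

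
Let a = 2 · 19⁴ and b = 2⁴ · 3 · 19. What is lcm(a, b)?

max exponent per prime: 2⁴ · 3 · 19⁴ = 6255408

6255408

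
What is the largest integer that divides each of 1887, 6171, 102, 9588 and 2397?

51

1887 = 3 · 17 · 37; 6171 = 3 · 11² · 17; 102 = 2 · 3 · 17; 9588 = 2² · 3 · 17 · 47; 2397 = 3 · 17 · 47
gcd takes min exponent of each prime: 3 · 17 = 51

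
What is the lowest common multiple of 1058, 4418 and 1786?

1058 = 2 · 23²; 4418 = 2 · 47²; 1786 = 2 · 19 · 47
lcm takes max exponent of each prime: 2 · 19 · 23² · 47² = 44405318

44405318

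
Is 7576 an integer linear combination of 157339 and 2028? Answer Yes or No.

No

By Bézout, 157339m − 2028n = 7576 has integer solutions iff gcd(157339, 2028) | 7576.
Euclid: 157339 = 77·2028 + 1183; 2028 = 1·1183 + 845; 1183 = 1·845 + 338; 845 = 2·338 + 169; 338 = 2·169 + 0. gcd = 169; 7576 mod 169 = 140. No.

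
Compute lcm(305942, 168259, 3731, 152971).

565686758

305942 = 2 · 7 · 13 · 41²; 168259 = 7 · 13 · 43²; 3731 = 7 · 13 · 41; 152971 = 7 · 13 · 41²
lcm takes max exponent of each prime: 2 · 7 · 13 · 41² · 43² = 565686758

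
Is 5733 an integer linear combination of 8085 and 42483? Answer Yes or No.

By Bézout, 8085u − 42483v = 5733 has integer solutions iff gcd(8085, 42483) | 5733.
Euclid: 42483 = 5·8085 + 2058; 8085 = 3·2058 + 1911; 2058 = 1·1911 + 147; 1911 = 13·147 + 0. gcd = 147; 5733 mod 147 = 0. Yes.

Yes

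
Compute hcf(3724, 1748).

3724 = 2² · 7² · 19
1748 = 2² · 19 · 23
Common: 2² · 19 = 76

76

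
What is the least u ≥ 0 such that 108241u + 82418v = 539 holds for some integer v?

gcd(108241, 82418) = 49 (Euclid: 108241 = 1·82418 + 25823; 82418 = 3·25823 + 4949; 25823 = 5·4949 + 1078; 4949 = 4·1078 + 637; 1078 = 1·637 + 441; 637 = 1·441 + 196; 441 = 2·196 + 49; 196 = 4·49 + 0), and 49 | 539.
Extended Euclid: 108241·(383) + 82418·(-503) = 49. Scale by 11: u₀ = 4213.
General solution u = u₀ + 1682t; reducing mod 1682 gives u = 849 (and v = -1115).

849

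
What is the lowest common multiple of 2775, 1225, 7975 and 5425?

2775 = 3 · 5² · 37; 1225 = 5² · 7²; 7975 = 5² · 11 · 29; 5425 = 5² · 7 · 31
lcm takes max exponent of each prime: 3 · 5² · 7² · 11 · 29 · 31 · 37 = 1344656775

1344656775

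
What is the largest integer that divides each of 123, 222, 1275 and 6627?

3

123 = 3 · 41; 222 = 2 · 3 · 37; 1275 = 3 · 5² · 17; 6627 = 3 · 47²
gcd takes min exponent of each prime: 3 = 3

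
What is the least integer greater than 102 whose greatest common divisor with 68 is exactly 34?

68 = 34·2. Any a with gcd(a, 68) = 34 is a multiple of 34, say 34s, with s coprime to 2.
Need s > 102/34, so s ≥ 4. First s ≥ 4 with gcd(s, 2) = 1 is s = 5. Thus a = 34·5 = 170.

170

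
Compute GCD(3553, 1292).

323

3553 = 11 · 17 · 19
1292 = 2² · 17 · 19
Common: 17 · 19 = 323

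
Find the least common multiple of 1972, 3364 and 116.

lcm(1972, 3364) = 1972·3364/gcd = 6633808/116 = 57188
lcm(57188, 116) = 57188·116/gcd = 6633808/116 = 57188

57188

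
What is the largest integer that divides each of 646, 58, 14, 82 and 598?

2

gcd(646, 58): 646 = 11·58 + 8; 58 = 7·8 + 2; 8 = 4·2 + 0 → 2
gcd(2, 14): 14 = 7·2 + 0 → 2
gcd(2, 82): 82 = 41·2 + 0 → 2
gcd(2, 598): 598 = 299·2 + 0 → 2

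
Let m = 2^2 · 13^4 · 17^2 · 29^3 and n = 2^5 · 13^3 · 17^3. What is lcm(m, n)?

max exponent per prime: 2^5 · 13^4 · 17^3 · 29^3 = 109512613986464

109512613986464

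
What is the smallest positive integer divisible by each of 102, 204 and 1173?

4692

102 = 2 · 3 · 17; 204 = 2² · 3 · 17; 1173 = 3 · 17 · 23
lcm takes max exponent of each prime: 2² · 3 · 17 · 23 = 4692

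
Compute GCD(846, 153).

9

846 = 2 · 3² · 47
153 = 3² · 17
Common: 3² = 9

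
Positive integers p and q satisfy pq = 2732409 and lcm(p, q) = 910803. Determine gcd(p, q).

3

From gcd × lcm = pq: gcd = 2732409 / 910803 = 3.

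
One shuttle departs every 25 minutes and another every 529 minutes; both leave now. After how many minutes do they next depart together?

13225

gcd first: 529 = 21·25 + 4; 25 = 6·4 + 1; 4 = 4·1 + 0 → gcd = 1
lcm = 25·529/gcd = 13225/1 = 13225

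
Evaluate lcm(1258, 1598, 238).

413882

1258 = 2 · 17 · 37; 1598 = 2 · 17 · 47; 238 = 2 · 7 · 17
lcm takes max exponent of each prime: 2 · 7 · 17 · 37 · 47 = 413882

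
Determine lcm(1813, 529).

959077

gcd first: 1813 = 3·529 + 226; 529 = 2·226 + 77; 226 = 2·77 + 72; 77 = 1·72 + 5; 72 = 14·5 + 2; 5 = 2·2 + 1; 2 = 2·1 + 0 → gcd = 1
lcm = 1813·529/gcd = 959077/1 = 959077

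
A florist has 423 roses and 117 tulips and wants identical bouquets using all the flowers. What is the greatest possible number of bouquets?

423 = 3² · 47
117 = 3² · 13
Common: 3² = 9

9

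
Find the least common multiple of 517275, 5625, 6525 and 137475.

517275 = 3² · 5² · 11² · 19; 5625 = 3² · 5⁴; 6525 = 3² · 5² · 29; 137475 = 3² · 5² · 13 · 47
lcm takes max exponent of each prime: 3² · 5⁴ · 11² · 13 · 19 · 29 · 47 = 229139893125

229139893125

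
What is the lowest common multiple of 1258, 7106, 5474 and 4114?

1258 = 2 · 17 · 37; 7106 = 2 · 11 · 17 · 19; 5474 = 2 · 7 · 17 · 23; 4114 = 2 · 11² · 17
lcm takes max exponent of each prime: 2 · 7 · 11² · 17 · 19 · 23 · 37 = 465634862

465634862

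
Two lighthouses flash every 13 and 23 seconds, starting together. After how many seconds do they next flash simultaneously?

gcd first: 23 = 1·13 + 10; 13 = 1·10 + 3; 10 = 3·3 + 1; 3 = 3·1 + 0 → gcd = 1
lcm = 13·23/gcd = 299/1 = 299

299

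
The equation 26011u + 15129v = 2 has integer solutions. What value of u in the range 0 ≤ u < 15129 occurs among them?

gcd(26011, 15129) = 1 (Euclid: 26011 = 1·15129 + 10882; 15129 = 1·10882 + 4247; 10882 = 2·4247 + 2388; 4247 = 1·2388 + 1859; 2388 = 1·1859 + 529; 1859 = 3·529 + 272; 529 = 1·272 + 257; 272 = 1·257 + 15; 257 = 17·15 + 2; 15 = 7·2 + 1; 2 = 2·1 + 0), and 1 | 2.
Extended Euclid: 26011·(-7064) + 15129·(12145) = 1. Scale by 2: u₀ = -14128.
General solution u = u₀ + 15129t; reducing mod 15129 gives u = 1001 (and v = -1721).

1001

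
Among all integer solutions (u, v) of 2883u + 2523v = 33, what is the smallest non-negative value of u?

764

Euclid: 2883 = 1·2523 + 360; 2523 = 7·360 + 3; 360 = 120·3 + 0 → gcd = 3; 33 = 3·11.
Back-substitution yields 2883·(-7) + 2523·(8) = 3, so one solution is u = -7·11 = -77, v = 8·11 = 88.
Solutions in u differ by 2523/3 = 841; the one in [0, 841) is -77 mod 841 = 764.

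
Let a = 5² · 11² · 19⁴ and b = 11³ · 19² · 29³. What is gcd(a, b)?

43681

min exponent per shared prime: 11² · 19² = 43681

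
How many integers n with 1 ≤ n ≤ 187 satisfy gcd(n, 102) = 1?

59

Prime factors of 102: 2, 3, 17. Count integers ≤ 187 divisible by none of them.
By inclusion–exclusion: 187 − ⌊187/2⌋ − ⌊187/3⌋ − ⌊187/17⌋ + ⌊187/6⌋ + ⌊187/34⌋ + ⌊187/51⌋ − ⌊187/102⌋ = 59.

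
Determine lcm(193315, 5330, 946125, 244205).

3573210575931750

193315 = 5 · 23 · 41²; 5330 = 2 · 5 · 13 · 41; 946125 = 3² · 5³ · 29²; 244205 = 5 · 13² · 17²
lcm takes max exponent of each prime: 2 · 3² · 5³ · 13² · 17² · 23 · 29² · 41² = 3573210575931750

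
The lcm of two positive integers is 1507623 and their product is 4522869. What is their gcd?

gcd·lcm = product, so gcd = 4522869/1507623 = 3.

3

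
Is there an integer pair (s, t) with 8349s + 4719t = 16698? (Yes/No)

Yes

By Bézout, 8349s + 4719t = 16698 has integer solutions iff gcd(8349, 4719) | 16698.
Euclid: 8349 = 1·4719 + 3630; 4719 = 1·3630 + 1089; 3630 = 3·1089 + 363; 1089 = 3·363 + 0. gcd = 363; 16698 mod 363 = 0. Yes.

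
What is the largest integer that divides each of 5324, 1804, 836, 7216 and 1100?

gcd(5324, 1804): 5324 = 2·1804 + 1716; 1804 = 1·1716 + 88; 1716 = 19·88 + 44; 88 = 2·44 + 0 → 44
gcd(44, 836): 836 = 19·44 + 0 → 44
gcd(44, 7216): 7216 = 164·44 + 0 → 44
gcd(44, 1100): 1100 = 25·44 + 0 → 44

44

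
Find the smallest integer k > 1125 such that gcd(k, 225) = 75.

1200

225 = 75·3. Any k with gcd(k, 225) = 75 is a multiple of 75, say 75s, with s coprime to 3.
Need s > 1125/75, so s ≥ 16. First s ≥ 16 with gcd(s, 3) = 1 is s = 16. Thus k = 75·16 = 1200.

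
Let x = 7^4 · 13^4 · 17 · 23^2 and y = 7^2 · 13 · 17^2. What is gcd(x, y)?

10829

min exponent per shared prime: 7^2 · 13 · 17 = 10829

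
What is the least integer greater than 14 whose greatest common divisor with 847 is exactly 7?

21

Multiples of 7 above 14: 7·3, 7·4, … . Need the cofactor coprime to 847/7 = 121.
Checking s = 3, 4, … the first with gcd(s, 121) = 1 is s = 3, giving 21.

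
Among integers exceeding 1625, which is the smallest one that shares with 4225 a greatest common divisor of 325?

1950

4225 = 325·13. Any t with gcd(t, 4225) = 325 is a multiple of 325, say 325s, with s coprime to 13.
Need s > 1625/325, so s ≥ 6. First s ≥ 6 with gcd(s, 13) = 1 is s = 6. Thus t = 325·6 = 1950.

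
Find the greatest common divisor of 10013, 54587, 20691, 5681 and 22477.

10013 = 17 · 19 · 31; 54587 = 13² · 17 · 19; 20691 = 3² · 11² · 19; 5681 = 13 · 19 · 23; 22477 = 7 · 13² · 19
gcd takes min exponent of each prime: 19 = 19

19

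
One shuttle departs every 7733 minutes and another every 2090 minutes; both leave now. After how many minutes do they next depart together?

77330

gcd first: 7733 = 3·2090 + 1463; 2090 = 1·1463 + 627; 1463 = 2·627 + 209; 627 = 3·209 + 0 → gcd = 209
lcm = 7733·2090/gcd = 16161970/209 = 77330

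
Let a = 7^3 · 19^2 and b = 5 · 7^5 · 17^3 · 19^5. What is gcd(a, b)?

min exponent per shared prime: 7^3 · 19^2 = 123823

123823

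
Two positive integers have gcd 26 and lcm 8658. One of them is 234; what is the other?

Using ab = gcd(a,b)·lcm(a,b) = 26·8658 = 225108, we get b = 225108/234 = 962.

962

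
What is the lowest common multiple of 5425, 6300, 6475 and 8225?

lcm(5425, 6300) = 5425·6300/gcd = 34177500/175 = 195300
lcm(195300, 6475) = 195300·6475/gcd = 1264567500/175 = 7226100
lcm(7226100, 8225) = 7226100·8225/gcd = 59434672500/175 = 339626700

339626700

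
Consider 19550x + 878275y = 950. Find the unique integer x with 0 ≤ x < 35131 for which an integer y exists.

14915

Euclid: 878275 = 44·19550 + 18075; 19550 = 1·18075 + 1475; 18075 = 12·1475 + 375; 1475 = 3·375 + 350; 375 = 1·350 + 25; 350 = 14·25 + 0 → gcd = 25; 950 = 25·38.
Back-substitution yields 19550·(-2381) + 878275·(53) = 25, so one solution is x = -2381·38 = -90478, y = 53·38 = 2014.
Solutions in x differ by 878275/25 = 35131; the one in [0, 35131) is -90478 mod 35131 = 14915.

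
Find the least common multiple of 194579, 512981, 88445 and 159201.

194579 = 7² · 11 · 19²; 512981 = 7² · 19² · 29; 88445 = 5 · 7² · 19²; 159201 = 3² · 7² · 19²
lcm takes max exponent of each prime: 3² · 5 · 7² · 11 · 19² · 29 = 253925595

253925595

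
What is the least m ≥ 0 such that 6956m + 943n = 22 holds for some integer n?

16

Reduce mod 943: 6956m ≡ 22 (mod 943). With g = gcd(6956, 943) = 1 dividing 22, divide through: 6956m ≡ 22 (mod 943).
Since gcd(6956, 943) = 1, m ≡ 22·(6956)⁻¹ ≡ 16 (mod 943). Smallest non-negative: 16.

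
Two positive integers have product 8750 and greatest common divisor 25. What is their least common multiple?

For any two positive integers, gcd × lcm equals their product. Hence lcm = 8750 / 25 = 350.

350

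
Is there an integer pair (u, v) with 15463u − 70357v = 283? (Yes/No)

By Bézout, 15463u − 70357v = 283 has integer solutions iff gcd(15463, 70357) | 283.
Euclid: 70357 = 4·15463 + 8505; 15463 = 1·8505 + 6958; 8505 = 1·6958 + 1547; 6958 = 4·1547 + 770; 1547 = 2·770 + 7; 770 = 110·7 + 0. gcd = 7; 283 mod 7 = 3. No.

No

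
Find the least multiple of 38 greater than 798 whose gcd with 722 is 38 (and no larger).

gcd(t, 722) = 38 forces 38 | t; write t = 38s. Then gcd(38s, 38·19) = 38·gcd(s, 19), so need gcd(s, 19) = 1.
38s > 798 gives s ≥ 22. The least s ≥ 22 coprime to 19 is 22, so t = 38·22 = 836.

836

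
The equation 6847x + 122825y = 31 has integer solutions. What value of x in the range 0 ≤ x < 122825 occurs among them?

110573

gcd(6847, 122825) = 1 (Euclid: 122825 = 17·6847 + 6426; 6847 = 1·6426 + 421; 6426 = 15·421 + 111; 421 = 3·111 + 88; 111 = 1·88 + 23; 88 = 3·23 + 19; 23 = 1·19 + 4; 19 = 4·4 + 3; 4 = 1·3 + 1; 3 = 3·1 + 0), and 1 | 31.
Extended Euclid: 6847·(-32092) + 122825·(1789) = 1. Scale by 31: x₀ = -994852.
General solution x = x₀ + 122825t; reducing mod 122825 gives x = 110573 (and y = -6164).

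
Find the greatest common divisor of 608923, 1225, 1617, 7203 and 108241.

49

608923 = 7² · 17² · 43; 1225 = 5² · 7²; 1617 = 3 · 7² · 11; 7203 = 3 · 7⁴; 108241 = 7² · 47²
gcd takes min exponent of each prime: 7² = 49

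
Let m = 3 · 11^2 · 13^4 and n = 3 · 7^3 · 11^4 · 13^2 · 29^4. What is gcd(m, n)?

61347

min exponent per shared prime: 3 · 11^2 · 13^2 = 61347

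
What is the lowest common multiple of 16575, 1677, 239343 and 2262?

14923036050

lcm(16575, 1677) = 16575·1677/gcd = 27796275/39 = 712725
lcm(712725, 239343) = 712725·239343/gcd = 170585739675/663 = 257293725
lcm(257293725, 2262) = 257293725·2262/gcd = 581998405950/39 = 14923036050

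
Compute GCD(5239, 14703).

169

Euclid: 14703 = 2·5239 + 4225; 5239 = 1·4225 + 1014; 4225 = 4·1014 + 169; 1014 = 6·169 + 0. Last nonzero remainder: 169.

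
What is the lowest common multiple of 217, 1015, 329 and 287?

60633055

lcm(217, 1015) = 217·1015/gcd = 220255/7 = 31465
lcm(31465, 329) = 31465·329/gcd = 10351985/7 = 1478855
lcm(1478855, 287) = 1478855·287/gcd = 424431385/7 = 60633055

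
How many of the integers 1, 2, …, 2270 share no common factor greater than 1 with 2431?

Prime factors of 2431: 11, 13, 17. Count integers ≤ 2270 divisible by none of them.
By inclusion–exclusion: 2270 − ⌊2270/11⌋ − ⌊2270/13⌋ − ⌊2270/17⌋ + ⌊2270/143⌋ + ⌊2270/187⌋ + ⌊2270/221⌋ − ⌊2270/2431⌋ = 1794.

1794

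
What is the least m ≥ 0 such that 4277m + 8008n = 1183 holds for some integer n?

19

Euclid: 8008 = 1·4277 + 3731; 4277 = 1·3731 + 546; 3731 = 6·546 + 455; 546 = 1·455 + 91; 455 = 5·91 + 0 → gcd = 91; 1183 = 91·13.
Back-substitution yields 4277·(15) + 8008·(-8) = 91, so one solution is m = 15·13 = 195, n = -8·13 = -104.
Solutions in m differ by 8008/91 = 88; the one in [0, 88) is 195 mod 88 = 19.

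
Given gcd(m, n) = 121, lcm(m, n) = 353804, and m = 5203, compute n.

Using mn = gcd(m,n)·lcm(m,n) = 121·353804 = 42810284, we get n = 42810284/5203 = 8228.

8228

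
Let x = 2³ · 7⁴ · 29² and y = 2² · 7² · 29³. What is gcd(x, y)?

164836

min exponent per shared prime: 2² · 7² · 29² = 164836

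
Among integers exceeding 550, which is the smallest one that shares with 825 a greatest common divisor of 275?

1100

gcd(m, 825) = 275 forces 275 | m; write m = 275s. Then gcd(275s, 275·3) = 275·gcd(s, 3), so need gcd(s, 3) = 1.
275s > 550 gives s ≥ 3. The least s ≥ 3 coprime to 3 is 4, so m = 275·4 = 1100.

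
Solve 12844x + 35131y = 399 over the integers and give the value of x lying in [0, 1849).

52

Reduce mod 35131: 12844x ≡ 399 (mod 35131). With g = gcd(12844, 35131) = 19 dividing 399, divide through: 676x ≡ 21 (mod 1849).
Since gcd(676, 1849) = 1, x ≡ 21·(676)⁻¹ ≡ 52 (mod 1849). Smallest non-negative: 52.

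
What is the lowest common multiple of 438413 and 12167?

438413 = 17² · 37 · 41; 12167 = 23³
max exponents: 17² · 23³ · 37 · 41 = 5334170971

5334170971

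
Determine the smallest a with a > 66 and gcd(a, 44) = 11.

77

Multiples of 11 above 66: 11·7, 11·8, … . Need the cofactor coprime to 44/11 = 4.
Checking s = 7, 8, … the first with gcd(s, 4) = 1 is s = 7, giving 77.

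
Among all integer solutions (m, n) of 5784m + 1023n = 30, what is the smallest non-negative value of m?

260

Reduce mod 1023: 5784m ≡ 30 (mod 1023). With g = gcd(5784, 1023) = 3 dividing 30, divide through: 1928m ≡ 10 (mod 341).
Since gcd(1928, 341) = 1, m ≡ 10·(1928)⁻¹ ≡ 260 (mod 341). Smallest non-negative: 260.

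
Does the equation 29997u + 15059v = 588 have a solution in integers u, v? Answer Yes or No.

gcd(29997, 15059): 29997 = 1·15059 + 14938; 15059 = 1·14938 + 121; 14938 = 123·121 + 55; 121 = 2·55 + 11; 55 = 5·11 + 0 → 11
11 does not divide 588, so a solution does not exist.

No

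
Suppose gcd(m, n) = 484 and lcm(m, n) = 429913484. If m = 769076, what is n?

270556

m·n = gcd·lcm = 484·429913484 = 208078126256, so n = 208078126256/769076 = 270556.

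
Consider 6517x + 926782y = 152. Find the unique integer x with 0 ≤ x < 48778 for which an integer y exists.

Euclid: 926782 = 142·6517 + 1368; 6517 = 4·1368 + 1045; 1368 = 1·1045 + 323; 1045 = 3·323 + 76; 323 = 4·76 + 19; 76 = 4·19 + 0 → gcd = 19; 152 = 19·8.
Back-substitution yields 6517·(-11519) + 926782·(81) = 19, so one solution is x = -11519·8 = -92152, y = 81·8 = 648.
Solutions in x differ by 926782/19 = 48778; the one in [0, 48778) is -92152 mod 48778 = 5404.

5404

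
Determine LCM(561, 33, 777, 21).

lcm(561, 33) = 561·33/gcd = 18513/33 = 561
lcm(561, 777) = 561·777/gcd = 435897/3 = 145299
lcm(145299, 21) = 145299·21/gcd = 3051279/21 = 145299

145299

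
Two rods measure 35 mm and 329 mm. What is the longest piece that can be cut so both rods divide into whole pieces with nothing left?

7

35 = 5 · 7
329 = 7 · 47
Common: 7 = 7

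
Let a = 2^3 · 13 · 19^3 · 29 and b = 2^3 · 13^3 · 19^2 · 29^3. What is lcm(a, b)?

max exponent per prime: 2^3 · 13^3 · 19^3 · 29^3 = 2940186237976

2940186237976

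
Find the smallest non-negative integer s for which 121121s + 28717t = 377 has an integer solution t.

1387

Reduce mod 28717: 121121s ≡ 377 (mod 28717). With g = gcd(121121, 28717) = 13 dividing 377, divide through: 9317s ≡ 29 (mod 2209).
Since gcd(9317, 2209) = 1, s ≡ 29·(9317)⁻¹ ≡ 1387 (mod 2209). Smallest non-negative: 1387.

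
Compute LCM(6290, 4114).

761090

gcd first: 6290 = 1·4114 + 2176; 4114 = 1·2176 + 1938; 2176 = 1·1938 + 238; 1938 = 8·238 + 34; 238 = 7·34 + 0 → gcd = 34
lcm = 6290·4114/gcd = 25877060/34 = 761090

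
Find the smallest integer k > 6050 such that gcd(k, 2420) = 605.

6655

Multiples of 605 above 6050: 605·11, 605·12, … . Need the cofactor coprime to 2420/605 = 4.
Checking s = 11, 12, … the first with gcd(s, 4) = 1 is s = 11, giving 6655.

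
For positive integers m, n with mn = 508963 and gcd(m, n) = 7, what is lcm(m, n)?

Since gcd(m,n)·lcm(m,n) = mn, lcm = 508963/7 = 72709.

72709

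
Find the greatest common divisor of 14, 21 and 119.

7

14 = 2 · 7; 21 = 3 · 7; 119 = 7 · 17
gcd takes min exponent of each prime: 7 = 7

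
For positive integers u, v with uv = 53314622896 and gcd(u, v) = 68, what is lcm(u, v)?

For any two positive integers, gcd × lcm equals their product. Hence lcm = 53314622896 / 68 = 784038572.

784038572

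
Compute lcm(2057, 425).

51425

gcd first: 2057 = 4·425 + 357; 425 = 1·357 + 68; 357 = 5·68 + 17; 68 = 4·17 + 0 → gcd = 17
lcm = 2057·425/gcd = 874225/17 = 51425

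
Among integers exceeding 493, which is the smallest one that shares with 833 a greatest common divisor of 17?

833 = 17·49. Any t with gcd(t, 833) = 17 is a multiple of 17, say 17s, with s coprime to 49.
Need s > 493/17, so s ≥ 30. First s ≥ 30 with gcd(s, 49) = 1 is s = 30. Thus t = 17·30 = 510.

510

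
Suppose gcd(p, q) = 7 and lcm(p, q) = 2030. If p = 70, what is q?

Using pq = gcd(p,q)·lcm(p,q) = 7·2030 = 14210, we get q = 14210/70 = 203.

203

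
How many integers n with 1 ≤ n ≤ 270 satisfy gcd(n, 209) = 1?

209 = 11·19. Inclusion–exclusion on these primes:
270 − ⌊270/11⌋ − ⌊270/19⌋ + ⌊270/209⌋ = 233

233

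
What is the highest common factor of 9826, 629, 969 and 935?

9826 = 2 · 17³; 629 = 17 · 37; 969 = 3 · 17 · 19; 935 = 5 · 11 · 17
gcd takes min exponent of each prime: 17 = 17

17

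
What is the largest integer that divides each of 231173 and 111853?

19

Euclid: 231173 = 2·111853 + 7467; 111853 = 14·7467 + 7315; 7467 = 1·7315 + 152; 7315 = 48·152 + 19; 152 = 8·19 + 0. Last nonzero remainder: 19.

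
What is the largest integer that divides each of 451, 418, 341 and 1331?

11

451 = 11 · 41; 418 = 2 · 11 · 19; 341 = 11 · 31; 1331 = 11³
gcd takes min exponent of each prime: 11 = 11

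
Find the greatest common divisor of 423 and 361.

Euclid: 423 = 1·361 + 62; 361 = 5·62 + 51; 62 = 1·51 + 11; 51 = 4·11 + 7; 11 = 1·7 + 4; 7 = 1·4 + 3; 4 = 1·3 + 1; 3 = 3·1 + 0. Last nonzero remainder: 1.

1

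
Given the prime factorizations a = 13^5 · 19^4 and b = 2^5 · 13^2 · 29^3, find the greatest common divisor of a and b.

169

min exponent per shared prime: 13^2 = 169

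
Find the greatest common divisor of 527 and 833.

527 = 17 · 31
833 = 7² · 17
Common: 17 = 17

17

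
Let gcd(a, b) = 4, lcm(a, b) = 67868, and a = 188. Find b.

a·b = gcd·lcm = 4·67868 = 271472, so b = 271472/188 = 1444.

1444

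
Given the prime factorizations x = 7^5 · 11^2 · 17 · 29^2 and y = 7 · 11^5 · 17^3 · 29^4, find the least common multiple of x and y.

9405727267270385821

max exponent per prime: 7^5 · 11^5 · 17^3 · 29^4 = 9405727267270385821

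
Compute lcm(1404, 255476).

6897852

1404 = 2² · 3³ · 13; 255476 = 2² · 13 · 17³
max exponents: 2² · 3³ · 13 · 17³ = 6897852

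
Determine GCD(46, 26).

46 = 2 · 23
26 = 2 · 13
Common: 2 = 2

2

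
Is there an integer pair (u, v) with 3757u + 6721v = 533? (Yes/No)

By Bézout, 3757u + 6721v = 533 has integer solutions iff gcd(3757, 6721) | 533.
Euclid: 6721 = 1·3757 + 2964; 3757 = 1·2964 + 793; 2964 = 3·793 + 585; 793 = 1·585 + 208; 585 = 2·208 + 169; 208 = 1·169 + 39; 169 = 4·39 + 13; 39 = 3·13 + 0. gcd = 13; 533 mod 13 = 0. Yes.

Yes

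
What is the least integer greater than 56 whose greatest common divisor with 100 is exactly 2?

58

Multiples of 2 above 56: 2·29, 2·30, … . Need the cofactor coprime to 100/2 = 50.
Checking s = 29, 30, … the first with gcd(s, 50) = 1 is s = 29, giving 58.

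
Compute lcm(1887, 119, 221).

1887 = 3 · 17 · 37; 119 = 7 · 17; 221 = 13 · 17
lcm takes max exponent of each prime: 3 · 7 · 13 · 17 · 37 = 171717

171717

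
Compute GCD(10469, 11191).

361

10469 = 19² · 29
11191 = 19² · 31
Common: 19² = 361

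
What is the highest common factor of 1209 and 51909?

Euclid: 51909 = 42·1209 + 1131; 1209 = 1·1131 + 78; 1131 = 14·78 + 39; 78 = 2·39 + 0. Last nonzero remainder: 39.

39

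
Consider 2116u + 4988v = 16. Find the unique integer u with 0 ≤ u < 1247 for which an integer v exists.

1115

Reduce mod 4988: 2116u ≡ 16 (mod 4988). With g = gcd(2116, 4988) = 4 dividing 16, divide through: 529u ≡ 4 (mod 1247).
Since gcd(529, 1247) = 1, u ≡ 4·(529)⁻¹ ≡ 1115 (mod 1247). Smallest non-negative: 1115.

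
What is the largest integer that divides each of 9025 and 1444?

Euclid: 9025 = 6·1444 + 361; 1444 = 4·361 + 0. Last nonzero remainder: 361.

361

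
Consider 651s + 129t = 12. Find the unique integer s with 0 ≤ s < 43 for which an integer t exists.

Reduce mod 129: 651s ≡ 12 (mod 129). With g = gcd(651, 129) = 3 dividing 12, divide through: 217s ≡ 4 (mod 43).
Since gcd(217, 43) = 1, s ≡ 4·(217)⁻¹ ≡ 2 (mod 43). Smallest non-negative: 2.

2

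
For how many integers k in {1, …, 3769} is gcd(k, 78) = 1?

1160

78 = 2·3·13. Inclusion–exclusion on these primes:
3769 − ⌊3769/2⌋ − ⌊3769/3⌋ − ⌊3769/13⌋ + ⌊3769/6⌋ + ⌊3769/26⌋ + ⌊3769/39⌋ − ⌊3769/78⌋ = 1160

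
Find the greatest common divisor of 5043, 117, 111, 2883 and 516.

gcd(5043, 117): 5043 = 43·117 + 12; 117 = 9·12 + 9; 12 = 1·9 + 3; 9 = 3·3 + 0 → 3
gcd(3, 111): 111 = 37·3 + 0 → 3
gcd(3, 2883): 2883 = 961·3 + 0 → 3
gcd(3, 516): 516 = 172·3 + 0 → 3

3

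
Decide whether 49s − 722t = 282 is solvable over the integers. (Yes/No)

Yes

gcd(49, 722): 722 = 14·49 + 36; 49 = 1·36 + 13; 36 = 2·13 + 10; 13 = 1·10 + 3; 10 = 3·3 + 1; 3 = 3·1 + 0 → 1
1 divides 282, so a solution exists.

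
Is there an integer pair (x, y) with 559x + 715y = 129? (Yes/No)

No

gcd(559, 715): 715 = 1·559 + 156; 559 = 3·156 + 91; 156 = 1·91 + 65; 91 = 1·65 + 26; 65 = 2·26 + 13; 26 = 2·13 + 0 → 13
13 does not divide 129, so a solution does not exist.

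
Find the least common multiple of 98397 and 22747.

2238236559

98397 = 3² · 13 · 29²; 22747 = 23² · 43
max exponents: 3² · 13 · 23² · 29² · 43 = 2238236559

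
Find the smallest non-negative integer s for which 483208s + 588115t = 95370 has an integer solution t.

100

Reduce mod 588115: 483208s ≡ 95370 (mod 588115). With g = gcd(483208, 588115) = 3179 dividing 95370, divide through: 152s ≡ 30 (mod 185).
Since gcd(152, 185) = 1, s ≡ 30·(152)⁻¹ ≡ 100 (mod 185). Smallest non-negative: 100.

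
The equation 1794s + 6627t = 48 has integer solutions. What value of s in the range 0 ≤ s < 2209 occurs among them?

Euclid: 6627 = 3·1794 + 1245; 1794 = 1·1245 + 549; 1245 = 2·549 + 147; 549 = 3·147 + 108; 147 = 1·108 + 39; 108 = 2·39 + 30; 39 = 1·30 + 9; 30 = 3·9 + 3; 9 = 3·3 + 0 → gcd = 3; 48 = 3·16.
Back-substitution yields 1794·(676) + 6627·(-183) = 3, so one solution is s = 676·16 = 10816, t = -183·16 = -2928.
Solutions in s differ by 6627/3 = 2209; the one in [0, 2209) is 10816 mod 2209 = 1980.

1980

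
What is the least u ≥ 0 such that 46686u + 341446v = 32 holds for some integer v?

165640

gcd(46686, 341446) = 2 (Euclid: 341446 = 7·46686 + 14644; 46686 = 3·14644 + 2754; 14644 = 5·2754 + 874; 2754 = 3·874 + 132; 874 = 6·132 + 82; 132 = 1·82 + 50; 82 = 1·50 + 32; 50 = 1·32 + 18; 32 = 1·18 + 14; 18 = 1·14 + 4; 14 = 3·4 + 2; 4 = 2·2 + 0), and 2 | 32.
Extended Euclid: 46686·(-75009) + 341446·(10256) = 2. Scale by 16: u₀ = -1200144.
General solution u = u₀ + 170723t; reducing mod 170723 gives u = 165640 (and v = -22648).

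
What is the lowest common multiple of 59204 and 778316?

31910956

gcd first: 778316 = 13·59204 + 8664; 59204 = 6·8664 + 7220; 8664 = 1·7220 + 1444; 7220 = 5·1444 + 0 → gcd = 1444
lcm = 59204·778316/gcd = 46079420464/1444 = 31910956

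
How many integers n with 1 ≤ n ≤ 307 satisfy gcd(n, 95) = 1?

233

95 = 5·19. Inclusion–exclusion on these primes:
307 − ⌊307/5⌋ − ⌊307/19⌋ + ⌊307/95⌋ = 233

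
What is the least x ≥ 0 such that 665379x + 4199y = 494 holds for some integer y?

152

Reduce mod 4199: 665379x ≡ 494 (mod 4199). With g = gcd(665379, 4199) = 13 dividing 494, divide through: 51183x ≡ 38 (mod 323).
Since gcd(51183, 323) = 1, x ≡ 38·(51183)⁻¹ ≡ 152 (mod 323). Smallest non-negative: 152.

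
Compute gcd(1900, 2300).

1900 = 2² · 5² · 19
2300 = 2² · 5² · 23
Common: 2² · 5² = 100

100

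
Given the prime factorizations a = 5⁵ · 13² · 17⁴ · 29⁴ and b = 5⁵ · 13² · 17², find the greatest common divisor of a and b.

min exponent per shared prime: 5⁵ · 13² · 17² = 152628125

152628125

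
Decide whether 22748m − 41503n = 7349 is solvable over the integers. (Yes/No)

By Bézout, 22748m − 41503n = 7349 has integer solutions iff gcd(22748, 41503) | 7349.
Euclid: 41503 = 1·22748 + 18755; 22748 = 1·18755 + 3993; 18755 = 4·3993 + 2783; 3993 = 1·2783 + 1210; 2783 = 2·1210 + 363; 1210 = 3·363 + 121; 363 = 3·121 + 0. gcd = 121; 7349 mod 121 = 89. No.

No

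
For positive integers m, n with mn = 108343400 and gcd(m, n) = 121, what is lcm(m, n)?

895400

gcd·lcm = product, so lcm = 108343400/121 = 895400.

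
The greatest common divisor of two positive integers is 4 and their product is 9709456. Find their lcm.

2427364

For any two positive integers, gcd × lcm equals their product. Hence lcm = 9709456 / 4 = 2427364.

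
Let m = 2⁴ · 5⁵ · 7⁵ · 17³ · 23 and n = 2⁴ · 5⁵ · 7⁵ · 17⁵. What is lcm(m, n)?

max exponent per prime: 2⁴ · 5⁵ · 7⁵ · 17⁵ · 23 = 27443067088850000

27443067088850000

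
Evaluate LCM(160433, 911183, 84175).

160433 = 7 · 13 · 41 · 43; 911183 = 7 · 13 · 17 · 19 · 31; 84175 = 5² · 7 · 13 · 37
lcm takes max exponent of each prime: 5² · 7 · 13 · 17 · 19 · 31 · 37 · 41 · 43 = 1485934456825

1485934456825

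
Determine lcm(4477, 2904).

107448

gcd first: 4477 = 1·2904 + 1573; 2904 = 1·1573 + 1331; 1573 = 1·1331 + 242; 1331 = 5·242 + 121; 242 = 2·121 + 0 → gcd = 121
lcm = 4477·2904/gcd = 13001208/121 = 107448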